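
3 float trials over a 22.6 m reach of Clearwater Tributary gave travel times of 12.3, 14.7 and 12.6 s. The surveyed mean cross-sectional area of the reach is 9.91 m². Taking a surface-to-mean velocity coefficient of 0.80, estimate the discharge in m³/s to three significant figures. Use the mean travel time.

t̄ = (12.3 + 14.7 + 12.6) / 3 = 13.2 s
v_surface = L / t̄ = 22.6 / 13.2 = 1.712 m/s
v_mean = 0.80 × 1.712 = 1.370 m/s
Q = A × v_mean = 9.91 × 1.370 = 13.57 m³/s

13.6 m³/s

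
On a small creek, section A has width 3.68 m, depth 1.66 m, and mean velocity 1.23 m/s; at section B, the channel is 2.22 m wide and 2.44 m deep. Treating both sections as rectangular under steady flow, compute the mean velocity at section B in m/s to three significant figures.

1.39 m/s

Q = A₁V₁ = (3.68×1.66) × 1.23 = 7.514 m³/s
A₂ = 2.22 × 2.44 = 5.417 m²
V₂ = Q/A₂ = 7.514/5.417 = 1.387 m/s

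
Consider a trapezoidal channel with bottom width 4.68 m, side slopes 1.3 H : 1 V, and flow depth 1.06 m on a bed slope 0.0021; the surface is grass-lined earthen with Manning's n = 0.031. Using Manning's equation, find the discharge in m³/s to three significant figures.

A = (b + z·y)·y = (4.68 + 1.3×1.06)×1.06 = 6.421 m²
P = b + 2y√(1+z²) = 4.68 + 2×1.06×√(1+1.3²) = 8.157 m
R = A/P = 6.421/8.157 = 0.7872 m
Q = (1/n)·A·R^(2/3)·S^(1/2) = (1/0.031) × 6.421 × 0.7872^(2/3) × 0.0021^(1/2) = 8.093 m³/s

8.09 m³/s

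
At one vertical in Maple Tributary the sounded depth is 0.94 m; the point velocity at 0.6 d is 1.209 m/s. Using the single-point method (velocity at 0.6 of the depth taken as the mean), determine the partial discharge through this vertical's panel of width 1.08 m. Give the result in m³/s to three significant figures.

v̄ = v₀.₆ = 1.209 m/s
q = v̄ × d × w = 1.209 × 0.94 × 1.08 = 1.227 m³/s

1.23 m³/s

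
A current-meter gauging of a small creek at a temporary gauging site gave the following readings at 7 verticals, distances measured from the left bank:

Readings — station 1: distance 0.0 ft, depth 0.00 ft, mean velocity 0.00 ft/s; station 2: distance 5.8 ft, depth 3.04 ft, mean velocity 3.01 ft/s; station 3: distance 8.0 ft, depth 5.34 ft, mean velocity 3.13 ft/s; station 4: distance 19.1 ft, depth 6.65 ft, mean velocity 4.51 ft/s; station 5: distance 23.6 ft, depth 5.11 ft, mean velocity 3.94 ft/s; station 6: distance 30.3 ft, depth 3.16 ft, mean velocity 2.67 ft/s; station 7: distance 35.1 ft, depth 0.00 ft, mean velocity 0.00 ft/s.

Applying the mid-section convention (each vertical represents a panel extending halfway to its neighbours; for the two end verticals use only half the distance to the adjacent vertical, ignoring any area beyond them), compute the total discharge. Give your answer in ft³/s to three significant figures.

543 ft³/s

w_2 = (8.0 − 0.0)/2 = 4 ft; q_2 = 3.01 × 3.04 × 4 = 36.60 ft³/s
w_3 = (19.1 − 5.8)/2 = 6.65 ft; q_3 = 3.13 × 5.34 × 6.65 = 111.1 ft³/s
w_4 = (23.6 − 8.0)/2 = 7.8 ft; q_4 = 4.51 × 6.65 × 7.8 = 233.9 ft³/s
w_5 = (30.3 − 19.1)/2 = 5.6 ft; q_5 = 3.94 × 5.11 × 5.6 = 112.7 ft³/s
w_6 = (35.1 − 23.6)/2 = 5.75 ft; q_6 = 2.67 × 3.16 × 5.75 = 48.51 ft³/s
Stations 1, 7 contribute zero (depth or velocity is 0).
Q = Σ qᵢ = 542.9 ft³/s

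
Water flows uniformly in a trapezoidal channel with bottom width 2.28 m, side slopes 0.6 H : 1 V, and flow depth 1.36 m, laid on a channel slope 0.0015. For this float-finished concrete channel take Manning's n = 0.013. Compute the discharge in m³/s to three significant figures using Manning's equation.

10.6 m³/s

A = (b + z·y)·y = (2.28 + 0.6×1.36)×1.36 = 4.211 m²
P = b + 2y√(1+z²) = 2.28 + 2×1.36×√(1+0.6²) = 5.452 m
R = A/P = 4.211/5.452 = 0.7723 m
Q = (1/n)·A·R^(2/3)·S^(1/2) = (1/0.013) × 4.211 × 0.7723^(2/3) × 0.0015^(1/2) = 10.56 m³/s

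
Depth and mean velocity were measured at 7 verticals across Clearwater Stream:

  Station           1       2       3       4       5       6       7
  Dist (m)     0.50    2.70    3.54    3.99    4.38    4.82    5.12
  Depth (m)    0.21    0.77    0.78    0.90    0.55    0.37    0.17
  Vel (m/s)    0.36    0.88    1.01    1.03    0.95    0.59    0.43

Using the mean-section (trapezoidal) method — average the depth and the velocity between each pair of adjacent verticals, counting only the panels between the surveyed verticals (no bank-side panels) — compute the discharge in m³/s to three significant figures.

2.15 m³/s

Panel 1-2: Δb = 2.2 m, d̄ = (0.21+0.77)/2 = 0.49, v̄ = (0.36+0.88)/2 = 0.62 → q = 2.2×0.49×0.62 = 0.6684 m³/s
Panel 2-3: Δb = 0.84 m, d̄ = (0.77+0.78)/2 = 0.775, v̄ = (0.88+1.01)/2 = 0.945 → q = 0.84×0.775×0.945 = 0.6152 m³/s
Panel 3-4: Δb = 0.45 m, d̄ = (0.78+0.90)/2 = 0.84, v̄ = (1.01+1.03)/2 = 1.02 → q = 0.45×0.84×1.02 = 0.3856 m³/s
Panel 4-5: Δb = 0.39 m, d̄ = (0.90+0.55)/2 = 0.725, v̄ = (1.03+0.95)/2 = 0.99 → q = 0.39×0.725×0.99 = 0.2799 m³/s
Panel 5-6: Δb = 0.44 m, d̄ = (0.55+0.37)/2 = 0.46, v̄ = (0.95+0.59)/2 = 0.77 → q = 0.44×0.46×0.77 = 0.1558 m³/s
Panel 6-7: Δb = 0.3 m, d̄ = (0.37+0.17)/2 = 0.27, v̄ = (0.59+0.43)/2 = 0.51 → q = 0.3×0.27×0.51 = 0.04131 m³/s
Q = Σ q = 2.146 m³/s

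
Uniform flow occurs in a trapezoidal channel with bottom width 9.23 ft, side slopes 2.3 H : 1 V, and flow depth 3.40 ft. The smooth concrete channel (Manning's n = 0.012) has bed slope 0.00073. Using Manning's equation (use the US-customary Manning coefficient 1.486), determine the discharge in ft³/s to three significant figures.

329 ft³/s

A = (b + z·y)·y = (9.23 + 2.3×3.40)×3.40 = 57.97 ft²
P = b + 2y√(1+z²) = 9.23 + 2×3.40×√(1+2.3²) = 26.28 ft
R = A/P = 57.97/26.28 = 2.205 ft
Q = (1.486/n)·A·R^(2/3)·S^(1/2) = (1.486/0.012) × 57.97 × 2.205^(2/3) × 0.00073^(1/2) = 328.6 ft³/s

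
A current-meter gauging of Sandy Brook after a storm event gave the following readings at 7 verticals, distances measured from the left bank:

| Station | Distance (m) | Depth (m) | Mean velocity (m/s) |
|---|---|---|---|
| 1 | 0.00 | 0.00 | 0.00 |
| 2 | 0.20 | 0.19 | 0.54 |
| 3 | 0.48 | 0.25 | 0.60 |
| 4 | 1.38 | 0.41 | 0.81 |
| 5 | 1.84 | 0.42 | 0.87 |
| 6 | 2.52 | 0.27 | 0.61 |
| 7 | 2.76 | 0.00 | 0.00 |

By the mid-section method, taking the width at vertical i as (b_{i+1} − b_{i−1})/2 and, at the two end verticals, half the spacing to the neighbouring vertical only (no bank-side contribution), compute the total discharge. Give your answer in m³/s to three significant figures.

0.623 m³/s

w_2 = (0.48 − 0.00)/2 = 0.24 m; q_2 = 0.54 × 0.19 × 0.24 = 0.02462 m³/s
w_3 = (1.38 − 0.20)/2 = 0.59 m; q_3 = 0.60 × 0.25 × 0.59 = 0.08850 m³/s
w_4 = (1.84 − 0.48)/2 = 0.68 m; q_4 = 0.81 × 0.41 × 0.68 = 0.2258 m³/s
w_5 = (2.52 − 1.38)/2 = 0.57 m; q_5 = 0.87 × 0.42 × 0.57 = 0.2083 m³/s
w_6 = (2.76 − 1.84)/2 = 0.46 m; q_6 = 0.61 × 0.27 × 0.46 = 0.07576 m³/s
Stations 1, 7 contribute zero (depth or velocity is 0).
Q = Σ qᵢ = 0.6230 m³/s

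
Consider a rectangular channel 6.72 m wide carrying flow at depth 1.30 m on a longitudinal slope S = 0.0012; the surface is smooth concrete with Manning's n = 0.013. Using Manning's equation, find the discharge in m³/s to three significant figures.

22.3 m³/s

A = b·y = 6.72 × 1.30 = 8.736 m²
P = b + 2y = 6.72 + 2×1.30 = 9.320 m
R = A/P = 8.736/9.320 = 0.9373 m
Q = (1/n)·A·R^(2/3)·S^(1/2) = (1/0.013) × 8.736 × 0.9373^(2/3) × 0.0012^(1/2) = 22.30 m³/s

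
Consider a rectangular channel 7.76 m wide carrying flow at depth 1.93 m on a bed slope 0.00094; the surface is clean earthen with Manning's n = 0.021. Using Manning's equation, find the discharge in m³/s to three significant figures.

A = b·y = 7.76 × 1.93 = 14.98 m²
P = b + 2y = 7.76 + 2×1.93 = 11.62 m
R = A/P = 14.98/11.62 = 1.289 m
Q = (1/n)·A·R^(2/3)·S^(1/2) = (1/0.021) × 14.98 × 1.289^(2/3) × 0.00094^(1/2) = 25.90 m³/s

25.9 m³/s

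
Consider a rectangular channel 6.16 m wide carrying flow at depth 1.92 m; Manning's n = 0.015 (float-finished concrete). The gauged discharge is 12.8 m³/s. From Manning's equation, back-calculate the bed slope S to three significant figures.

A = b·y = 6.16 × 1.92 = 11.83 m²
P = b + 2y = 6.16 + 2×1.92 = 10.00 m
R = A/P = 11.83/10.00 = 1.183 m
S = (Q·n / (1·A·R^(2/3)))² = (12.8×0.015 / (1×11.83×1.118))² = 0.0002107

0.000211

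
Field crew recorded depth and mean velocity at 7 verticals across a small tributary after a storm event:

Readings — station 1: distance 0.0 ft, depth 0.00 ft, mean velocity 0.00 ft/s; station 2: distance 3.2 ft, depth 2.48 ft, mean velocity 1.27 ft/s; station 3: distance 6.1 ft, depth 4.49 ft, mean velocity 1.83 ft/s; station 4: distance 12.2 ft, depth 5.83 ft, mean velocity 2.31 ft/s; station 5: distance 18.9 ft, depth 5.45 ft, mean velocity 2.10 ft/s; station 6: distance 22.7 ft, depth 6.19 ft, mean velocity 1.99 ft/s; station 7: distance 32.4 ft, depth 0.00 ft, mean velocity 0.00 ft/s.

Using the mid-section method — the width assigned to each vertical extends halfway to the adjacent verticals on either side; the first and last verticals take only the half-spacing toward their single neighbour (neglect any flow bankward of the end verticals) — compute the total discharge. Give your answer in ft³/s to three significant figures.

w_2 = (6.1 − 0.0)/2 = 3.05 ft; q_2 = 1.27 × 2.48 × 3.05 = 9.606 ft³/s
w_3 = (12.2 − 3.2)/2 = 4.5 ft; q_3 = 1.83 × 4.49 × 4.5 = 36.98 ft³/s
w_4 = (18.9 − 6.1)/2 = 6.4 ft; q_4 = 2.31 × 5.83 × 6.4 = 86.19 ft³/s
w_5 = (22.7 − 12.2)/2 = 5.25 ft; q_5 = 2.10 × 5.45 × 5.25 = 60.09 ft³/s
w_6 = (32.4 − 18.9)/2 = 6.75 ft; q_6 = 1.99 × 6.19 × 6.75 = 83.15 ft³/s
Stations 1, 7 contribute zero (depth or velocity is 0).
Q = Σ qᵢ = 276.0 ft³/s

276 ft³/s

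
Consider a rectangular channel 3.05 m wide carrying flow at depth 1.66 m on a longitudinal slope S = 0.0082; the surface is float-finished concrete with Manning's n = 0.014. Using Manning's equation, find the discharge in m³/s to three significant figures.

A = b·y = 3.05 × 1.66 = 5.063 m²
P = b + 2y = 3.05 + 2×1.66 = 6.370 m
R = A/P = 5.063/6.370 = 0.7948 m
Q = (1/n)·A·R^(2/3)·S^(1/2) = (1/0.014) × 5.063 × 0.7948^(2/3) × 0.0082^(1/2) = 28.10 m³/s

28.1 m³/s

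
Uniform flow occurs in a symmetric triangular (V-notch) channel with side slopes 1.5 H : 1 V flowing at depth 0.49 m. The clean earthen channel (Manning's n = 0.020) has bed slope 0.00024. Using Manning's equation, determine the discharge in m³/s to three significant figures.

A = z·y² = 1.5×0.49² = 0.3602 m²
P = 2y√(1+z²) = 2×0.49×√(1+1.5²) = 1.767 m
R = A/P = 0.3602/1.767 = 0.2039 m
Q = (1/n)·A·R^(2/3)·S^(1/2) = (1/0.020) × 0.3602 × 0.2039^(2/3) × 0.00024^(1/2) = 0.09663 m³/s

0.0966 m³/s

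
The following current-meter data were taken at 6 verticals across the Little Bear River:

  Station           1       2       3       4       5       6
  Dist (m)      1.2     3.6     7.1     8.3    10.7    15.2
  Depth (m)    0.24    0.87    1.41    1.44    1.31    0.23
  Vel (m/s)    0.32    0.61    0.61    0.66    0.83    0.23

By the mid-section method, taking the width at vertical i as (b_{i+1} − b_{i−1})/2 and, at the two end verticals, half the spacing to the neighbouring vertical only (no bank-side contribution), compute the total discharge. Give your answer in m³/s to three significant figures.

w_1 = (3.6 − 1.2)/2 = 1.2 m; q_1 = 0.32 × 0.24 × 1.2 = 0.09216 m³/s
w_2 = (7.1 − 1.2)/2 = 2.95 m; q_2 = 0.61 × 0.87 × 2.95 = 1.566 m³/s
w_3 = (8.3 − 3.6)/2 = 2.35 m; q_3 = 0.61 × 1.41 × 2.35 = 2.021 m³/s
w_4 = (10.7 − 7.1)/2 = 1.8 m; q_4 = 0.66 × 1.44 × 1.8 = 1.711 m³/s
w_5 = (15.2 − 8.3)/2 = 3.45 m; q_5 = 0.83 × 1.31 × 3.45 = 3.751 m³/s
w_6 = (15.2 − 10.7)/2 = 2.25 m; q_6 = 0.23 × 0.23 × 2.25 = 0.1190 m³/s
Q = Σ qᵢ = 9.260 m³/s

9.26 m³/s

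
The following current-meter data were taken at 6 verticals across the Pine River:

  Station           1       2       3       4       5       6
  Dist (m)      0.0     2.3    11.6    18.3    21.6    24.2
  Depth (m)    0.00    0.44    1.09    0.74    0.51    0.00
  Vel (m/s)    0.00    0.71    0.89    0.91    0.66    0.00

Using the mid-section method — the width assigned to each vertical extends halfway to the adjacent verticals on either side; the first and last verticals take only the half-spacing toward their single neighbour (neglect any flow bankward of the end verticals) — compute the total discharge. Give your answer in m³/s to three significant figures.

13.9 m³/s

w_2 = (11.6 − 0.0)/2 = 5.8 m; q_2 = 0.71 × 0.44 × 5.8 = 1.812 m³/s
w_3 = (18.3 − 2.3)/2 = 8 m; q_3 = 0.89 × 1.09 × 8 = 7.761 m³/s
w_4 = (21.6 − 11.6)/2 = 5 m; q_4 = 0.91 × 0.74 × 5 = 3.367 m³/s
w_5 = (24.2 − 18.3)/2 = 2.95 m; q_5 = 0.66 × 0.51 × 2.95 = 0.9930 m³/s
Stations 1, 6 contribute zero (depth or velocity is 0).
Q = Σ qᵢ = 13.93 m³/s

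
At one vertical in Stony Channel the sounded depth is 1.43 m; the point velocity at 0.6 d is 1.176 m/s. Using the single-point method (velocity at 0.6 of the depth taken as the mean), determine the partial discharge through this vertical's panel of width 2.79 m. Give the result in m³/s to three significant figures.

v̄ = v₀.₆ = 1.176 m/s
q = v̄ × d × w = 1.176 × 1.43 × 2.79 = 4.692 m³/s

4.69 m³/s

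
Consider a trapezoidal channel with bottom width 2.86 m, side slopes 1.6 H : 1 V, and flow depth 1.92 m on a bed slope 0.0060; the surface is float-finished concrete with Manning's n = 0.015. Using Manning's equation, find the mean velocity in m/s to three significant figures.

5.59 m/s

A = (b + z·y)·y = (2.86 + 1.6×1.92)×1.92 = 11.39 m²
P = b + 2y√(1+z²) = 2.86 + 2×1.92×√(1+1.6²) = 10.11 m
R = A/P = 11.39/10.11 = 1.127 m
Q = (1/n)·A·R^(2/3)·S^(1/2) = (1/0.015) × 11.39 × 1.127^(2/3) × 0.0060^(1/2) = 63.70 m³/s
V = Q/A = 63.70/11.39 = 5.593 m/s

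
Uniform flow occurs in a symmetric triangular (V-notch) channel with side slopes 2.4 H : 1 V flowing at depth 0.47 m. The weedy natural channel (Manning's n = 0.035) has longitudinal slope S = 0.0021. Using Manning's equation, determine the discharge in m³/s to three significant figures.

A = z·y² = 2.4×0.47² = 0.5302 m²
P = 2y√(1+z²) = 2×0.47×√(1+2.4²) = 2.444 m
R = A/P = 0.5302/2.444 = 0.2169 m
Q = (1/n)·A·R^(2/3)·S^(1/2) = (1/0.035) × 0.5302 × 0.2169^(2/3) × 0.0021^(1/2) = 0.2506 m³/s

0.251 m³/s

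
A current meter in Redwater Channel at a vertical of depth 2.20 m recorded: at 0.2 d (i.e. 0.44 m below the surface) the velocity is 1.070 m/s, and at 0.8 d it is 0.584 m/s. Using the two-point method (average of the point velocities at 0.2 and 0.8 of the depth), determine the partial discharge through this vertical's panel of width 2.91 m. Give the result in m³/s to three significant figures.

5.29 m³/s

v̄ = (1.070 + 0.584) / 2 = 0.8270 m/s
q = v̄ × d × w = 0.8270 × 2.20 × 2.91 = 5.294 m³/s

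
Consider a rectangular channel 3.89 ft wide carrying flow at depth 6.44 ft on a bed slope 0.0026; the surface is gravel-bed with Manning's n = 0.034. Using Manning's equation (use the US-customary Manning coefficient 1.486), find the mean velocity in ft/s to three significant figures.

2.91 ft/s

A = b·y = 3.89 × 6.44 = 25.05 ft²
P = b + 2y = 3.89 + 2×6.44 = 16.77 ft
R = A/P = 25.05/16.77 = 1.494 ft
Q = (1.486/n)·A·R^(2/3)·S^(1/2) = (1.486/0.034) × 25.05 × 1.494^(2/3) × 0.0026^(1/2) = 72.96 ft³/s
V = Q/A = 72.96/25.05 = 2.912 ft/s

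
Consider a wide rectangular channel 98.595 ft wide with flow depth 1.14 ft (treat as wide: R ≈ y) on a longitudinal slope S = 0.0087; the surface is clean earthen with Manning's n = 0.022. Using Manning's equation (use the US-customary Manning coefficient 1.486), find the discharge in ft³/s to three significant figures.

773 ft³/s

A = b·y = 98.595 × 1.14 = 112.4 ft²
Wide channel: R ≈ y = 1.14 ft
Q = (1.486/n)·A·R^(2/3)·S^(1/2) = (1.486/0.022) × 112.4 × 1.140^(2/3) × 0.0087^(1/2) = 772.8 ft³/s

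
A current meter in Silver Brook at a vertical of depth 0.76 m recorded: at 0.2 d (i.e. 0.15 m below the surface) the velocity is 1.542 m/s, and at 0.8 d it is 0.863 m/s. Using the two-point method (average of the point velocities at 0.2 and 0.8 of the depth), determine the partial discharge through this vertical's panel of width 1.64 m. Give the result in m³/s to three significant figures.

v̄ = (1.542 + 0.863) / 2 = 1.203 m/s
q = v̄ × d × w = 1.203 × 0.76 × 1.64 = 1.499 m³/s

1.50 m³/s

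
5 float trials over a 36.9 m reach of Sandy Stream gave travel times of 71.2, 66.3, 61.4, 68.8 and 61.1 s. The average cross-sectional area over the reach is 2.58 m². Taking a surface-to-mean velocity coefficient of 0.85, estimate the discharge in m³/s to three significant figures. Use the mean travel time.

t̄ = (71.2 + 66.3 + 61.4 + 68.8 + 61.1) / 5 = 65.76 s
v_surface = L / t̄ = 36.9 / 65.76 = 0.5611 m/s
v_mean = 0.85 × 0.5611 = 0.4770 m/s
Q = A × v_mean = 2.58 × 0.4770 = 1.231 m³/s

1.23 m³/s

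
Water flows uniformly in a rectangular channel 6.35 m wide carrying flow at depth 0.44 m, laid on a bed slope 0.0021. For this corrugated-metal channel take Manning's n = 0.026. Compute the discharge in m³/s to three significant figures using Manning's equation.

2.61 m³/s

A = b·y = 6.35 × 0.44 = 2.794 m²
P = b + 2y = 6.35 + 2×0.44 = 7.230 m
R = A/P = 2.794/7.230 = 0.3864 m
Q = (1/n)·A·R^(2/3)·S^(1/2) = (1/0.026) × 2.794 × 0.3864^(2/3) × 0.0021^(1/2) = 2.613 m³/s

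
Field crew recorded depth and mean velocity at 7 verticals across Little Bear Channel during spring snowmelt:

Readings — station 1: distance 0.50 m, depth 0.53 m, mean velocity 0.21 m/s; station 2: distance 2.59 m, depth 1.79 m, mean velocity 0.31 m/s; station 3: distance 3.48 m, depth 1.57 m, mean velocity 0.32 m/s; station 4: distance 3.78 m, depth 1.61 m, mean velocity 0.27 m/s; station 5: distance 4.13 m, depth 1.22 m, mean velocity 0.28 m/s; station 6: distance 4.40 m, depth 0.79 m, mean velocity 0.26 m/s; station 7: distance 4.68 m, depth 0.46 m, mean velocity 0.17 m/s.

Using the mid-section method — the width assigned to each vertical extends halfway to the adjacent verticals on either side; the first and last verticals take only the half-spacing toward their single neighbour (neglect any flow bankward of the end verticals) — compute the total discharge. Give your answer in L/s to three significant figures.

1560 L/s

w_1 = (2.59 − 0.50)/2 = 1.045 m; q_1 = 0.21 × 0.53 × 1.045 = 0.1163 m³/s
w_2 = (3.48 − 0.50)/2 = 1.49 m; q_2 = 0.31 × 1.79 × 1.49 = 0.8268 m³/s
w_3 = (3.78 − 2.59)/2 = 0.595 m; q_3 = 0.32 × 1.57 × 0.595 = 0.2989 m³/s
w_4 = (4.13 − 3.48)/2 = 0.325 m; q_4 = 0.27 × 1.61 × 0.325 = 0.1413 m³/s
w_5 = (4.40 − 3.78)/2 = 0.31 m; q_5 = 0.28 × 1.22 × 0.31 = 0.1059 m³/s
w_6 = (4.68 − 4.13)/2 = 0.275 m; q_6 = 0.26 × 0.79 × 0.275 = 0.05649 m³/s
w_7 = (4.68 − 4.40)/2 = 0.14 m; q_7 = 0.17 × 0.46 × 0.14 = 0.01095 m³/s
Q = Σ qᵢ = 1.557 m³/s
= 1.557 × 1000 = 1557 L/s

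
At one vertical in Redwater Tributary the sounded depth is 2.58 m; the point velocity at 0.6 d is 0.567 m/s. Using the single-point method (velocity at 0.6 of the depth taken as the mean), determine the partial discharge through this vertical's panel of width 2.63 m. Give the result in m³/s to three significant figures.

3.85 m³/s

v̄ = v₀.₆ = 0.567 m/s
q = v̄ × d × w = 0.5670 × 2.58 × 2.63 = 3.847 m³/s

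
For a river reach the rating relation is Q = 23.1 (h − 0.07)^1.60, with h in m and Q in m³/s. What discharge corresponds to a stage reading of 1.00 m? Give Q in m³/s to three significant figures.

Q = 23.1 × (1.00 − 0.07)^1.60 = 23.1 × 0.93^1.60 = 20.57 m³/s

20.6 m³/s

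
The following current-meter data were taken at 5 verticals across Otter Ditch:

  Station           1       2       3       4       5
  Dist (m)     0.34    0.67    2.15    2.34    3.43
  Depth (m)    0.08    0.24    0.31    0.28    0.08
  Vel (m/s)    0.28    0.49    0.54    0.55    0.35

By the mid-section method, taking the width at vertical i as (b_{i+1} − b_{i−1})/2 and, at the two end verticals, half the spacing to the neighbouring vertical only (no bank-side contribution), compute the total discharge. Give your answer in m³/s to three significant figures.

w_1 = (0.67 − 0.34)/2 = 0.165 m; q_1 = 0.28 × 0.08 × 0.165 = 0.003696 m³/s
w_2 = (2.15 − 0.34)/2 = 0.905 m; q_2 = 0.49 × 0.24 × 0.905 = 0.1064 m³/s
w_3 = (2.34 − 0.67)/2 = 0.835 m; q_3 = 0.54 × 0.31 × 0.835 = 0.1398 m³/s
w_4 = (3.43 − 2.15)/2 = 0.64 m; q_4 = 0.55 × 0.28 × 0.64 = 0.09856 m³/s
w_5 = (3.43 − 2.34)/2 = 0.545 m; q_5 = 0.35 × 0.08 × 0.545 = 0.01526 m³/s
Q = Σ qᵢ = 0.3637 m³/s

0.364 m³/s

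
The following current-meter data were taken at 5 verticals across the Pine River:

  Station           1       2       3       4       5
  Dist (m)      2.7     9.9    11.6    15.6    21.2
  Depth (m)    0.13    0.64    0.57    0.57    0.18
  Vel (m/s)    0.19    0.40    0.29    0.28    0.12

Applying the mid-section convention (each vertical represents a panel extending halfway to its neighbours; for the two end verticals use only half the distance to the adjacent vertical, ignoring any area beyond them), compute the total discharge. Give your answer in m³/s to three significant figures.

2.53 m³/s

w_1 = (9.9 − 2.7)/2 = 3.6 m; q_1 = 0.19 × 0.13 × 3.6 = 0.08892 m³/s
w_2 = (11.6 − 2.7)/2 = 4.45 m; q_2 = 0.40 × 0.64 × 4.45 = 1.139 m³/s
w_3 = (15.6 − 9.9)/2 = 2.85 m; q_3 = 0.29 × 0.57 × 2.85 = 0.4711 m³/s
w_4 = (21.2 − 11.6)/2 = 4.8 m; q_4 = 0.28 × 0.57 × 4.8 = 0.7661 m³/s
w_5 = (21.2 − 15.6)/2 = 2.8 m; q_5 = 0.12 × 0.18 × 2.8 = 0.06048 m³/s
Q = Σ qᵢ = 2.526 m³/s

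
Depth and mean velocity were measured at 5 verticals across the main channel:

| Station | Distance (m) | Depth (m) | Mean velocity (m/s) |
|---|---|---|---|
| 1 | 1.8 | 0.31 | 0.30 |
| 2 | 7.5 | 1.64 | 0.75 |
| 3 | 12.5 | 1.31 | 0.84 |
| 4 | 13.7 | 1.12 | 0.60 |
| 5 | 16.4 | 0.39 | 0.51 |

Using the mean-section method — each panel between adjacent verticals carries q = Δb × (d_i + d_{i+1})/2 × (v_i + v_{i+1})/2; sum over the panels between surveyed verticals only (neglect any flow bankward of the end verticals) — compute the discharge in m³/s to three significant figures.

Panel 1-2: Δb = 5.7 m, d̄ = (0.31+1.64)/2 = 0.975, v̄ = (0.30+0.75)/2 = 0.525 → q = 5.7×0.975×0.525 = 2.918 m³/s
Panel 2-3: Δb = 5 m, d̄ = (1.64+1.31)/2 = 1.475, v̄ = (0.75+0.84)/2 = 0.795 → q = 5×1.475×0.795 = 5.863 m³/s
Panel 3-4: Δb = 1.2 m, d̄ = (1.31+1.12)/2 = 1.215, v̄ = (0.84+0.60)/2 = 0.72 → q = 1.2×1.215×0.72 = 1.050 m³/s
Panel 4-5: Δb = 2.7 m, d̄ = (1.12+0.39)/2 = 0.755, v̄ = (0.60+0.51)/2 = 0.555 → q = 2.7×0.755×0.555 = 1.131 m³/s
Q = Σ q = 10.96 m³/s

11.0 m³/s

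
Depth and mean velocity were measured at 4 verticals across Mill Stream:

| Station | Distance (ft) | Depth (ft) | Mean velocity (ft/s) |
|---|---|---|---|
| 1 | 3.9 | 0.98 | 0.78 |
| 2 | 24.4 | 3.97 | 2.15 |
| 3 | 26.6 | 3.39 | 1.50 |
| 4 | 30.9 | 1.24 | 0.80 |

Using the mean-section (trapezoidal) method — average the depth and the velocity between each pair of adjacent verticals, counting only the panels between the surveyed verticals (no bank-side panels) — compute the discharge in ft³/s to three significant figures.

101 ft³/s

Panel 1-2: Δb = 20.5 ft, d̄ = (0.98+3.97)/2 = 2.475, v̄ = (0.78+2.15)/2 = 1.465 → q = 20.5×2.475×1.465 = 74.33 ft³/s
Panel 2-3: Δb = 2.2 ft, d̄ = (3.97+3.39)/2 = 3.68, v̄ = (2.15+1.50)/2 = 1.825 → q = 2.2×3.68×1.825 = 14.78 ft³/s
Panel 3-4: Δb = 4.3 ft, d̄ = (3.39+1.24)/2 = 2.315, v̄ = (1.50+0.80)/2 = 1.15 → q = 4.3×2.315×1.15 = 11.45 ft³/s
Q = Σ q = 100.6 ft³/s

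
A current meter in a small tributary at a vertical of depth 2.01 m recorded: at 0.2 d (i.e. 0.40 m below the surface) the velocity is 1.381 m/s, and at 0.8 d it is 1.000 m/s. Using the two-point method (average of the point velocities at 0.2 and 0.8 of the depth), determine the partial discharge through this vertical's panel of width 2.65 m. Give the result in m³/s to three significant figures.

v̄ = (1.381 + 1.000) / 2 = 1.191 m/s
q = v̄ × d × w = 1.191 × 2.01 × 2.65 = 6.341 m³/s

6.34 m³/s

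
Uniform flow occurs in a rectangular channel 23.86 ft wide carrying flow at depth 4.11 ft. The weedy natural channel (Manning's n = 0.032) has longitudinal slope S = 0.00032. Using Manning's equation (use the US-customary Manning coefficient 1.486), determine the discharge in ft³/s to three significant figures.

A = b·y = 23.86 × 4.11 = 98.06 ft²
P = b + 2y = 23.86 + 2×4.11 = 32.08 ft
R = A/P = 98.06/32.08 = 3.057 ft
Q = (1.486/n)·A·R^(2/3)·S^(1/2) = (1.486/0.032) × 98.06 × 3.057^(2/3) × 0.00032^(1/2) = 171.6 ft³/s

172 ft³/s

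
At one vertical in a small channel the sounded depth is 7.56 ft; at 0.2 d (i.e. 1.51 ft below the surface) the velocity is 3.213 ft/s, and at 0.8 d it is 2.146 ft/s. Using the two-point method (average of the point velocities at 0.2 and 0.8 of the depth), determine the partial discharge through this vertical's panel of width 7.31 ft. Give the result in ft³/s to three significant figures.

148 ft³/s

v̄ = (3.213 + 2.146) / 2 = 2.680 ft/s
q = v̄ × d × w = 2.680 × 7.56 × 7.31 = 148.1 ft³/s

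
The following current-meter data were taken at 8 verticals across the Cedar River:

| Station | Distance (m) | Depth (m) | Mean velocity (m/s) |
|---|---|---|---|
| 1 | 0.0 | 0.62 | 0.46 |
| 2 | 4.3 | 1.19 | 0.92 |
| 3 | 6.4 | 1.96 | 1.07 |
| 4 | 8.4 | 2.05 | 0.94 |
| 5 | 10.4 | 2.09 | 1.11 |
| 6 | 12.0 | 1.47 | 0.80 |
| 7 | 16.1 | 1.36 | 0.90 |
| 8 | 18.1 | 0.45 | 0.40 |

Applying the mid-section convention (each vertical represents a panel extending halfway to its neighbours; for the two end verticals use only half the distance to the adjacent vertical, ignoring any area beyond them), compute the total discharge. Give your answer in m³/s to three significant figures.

23.7 m³/s

w_1 = (4.3 − 0.0)/2 = 2.15 m; q_1 = 0.46 × 0.62 × 2.15 = 0.6132 m³/s
w_2 = (6.4 − 0.0)/2 = 3.2 m; q_2 = 0.92 × 1.19 × 3.2 = 3.503 m³/s
w_3 = (8.4 − 4.3)/2 = 2.05 m; q_3 = 1.07 × 1.96 × 2.05 = 4.299 m³/s
w_4 = (10.4 − 6.4)/2 = 2 m; q_4 = 0.94 × 2.05 × 2 = 3.854 m³/s
w_5 = (12.0 − 8.4)/2 = 1.8 m; q_5 = 1.11 × 2.09 × 1.8 = 4.176 m³/s
w_6 = (16.1 − 10.4)/2 = 2.85 m; q_6 = 0.80 × 1.47 × 2.85 = 3.352 m³/s
w_7 = (18.1 − 12.0)/2 = 3.05 m; q_7 = 0.90 × 1.36 × 3.05 = 3.733 m³/s
w_8 = (18.1 − 16.1)/2 = 1 m; q_8 = 0.40 × 0.45 × 1 = 0.1800 m³/s
Q = Σ qᵢ = 23.71 m³/s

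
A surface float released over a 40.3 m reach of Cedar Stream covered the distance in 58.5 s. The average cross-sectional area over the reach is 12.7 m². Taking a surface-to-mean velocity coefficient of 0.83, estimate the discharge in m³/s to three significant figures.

v_surface = L / t̄ = 40.3 / 58.5 = 0.6889 m/s
v_mean = 0.83 × 0.6889 = 0.5718 m/s
Q = A × v_mean = 12.7 × 0.5718 = 7.262 m³/s

7.26 m³/s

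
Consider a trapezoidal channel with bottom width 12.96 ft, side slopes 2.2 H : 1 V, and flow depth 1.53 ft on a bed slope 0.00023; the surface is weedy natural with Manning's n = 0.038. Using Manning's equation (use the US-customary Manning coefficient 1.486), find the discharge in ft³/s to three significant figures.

17.0 ft³/s

A = (b + z·y)·y = (12.96 + 2.2×1.53)×1.53 = 24.98 ft²
P = b + 2y√(1+z²) = 12.96 + 2×1.53×√(1+2.2²) = 20.35 ft
R = A/P = 24.98/20.35 = 1.227 ft
Q = (1.486/n)·A·R^(2/3)·S^(1/2) = (1.486/0.038) × 24.98 × 1.227^(2/3) × 0.00023^(1/2) = 16.98 ft³/s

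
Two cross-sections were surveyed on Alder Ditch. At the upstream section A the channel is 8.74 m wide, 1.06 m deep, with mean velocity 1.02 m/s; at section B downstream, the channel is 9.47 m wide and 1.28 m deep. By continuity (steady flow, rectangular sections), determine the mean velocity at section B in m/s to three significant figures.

Q = A₁V₁ = (8.74×1.06) × 1.02 = 9.450 m³/s
A₂ = 9.47 × 1.28 = 12.12 m²
V₂ = Q/A₂ = 9.450/12.12 = 0.7796 m/s

0.780 m/s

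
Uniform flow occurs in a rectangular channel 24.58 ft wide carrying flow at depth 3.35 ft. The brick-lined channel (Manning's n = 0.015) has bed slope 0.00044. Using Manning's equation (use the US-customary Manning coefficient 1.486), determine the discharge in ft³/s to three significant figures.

A = b·y = 24.58 × 3.35 = 82.34 ft²
P = b + 2y = 24.58 + 2×3.35 = 31.28 ft
R = A/P = 82.34/31.28 = 2.632 ft
Q = (1.486/n)·A·R^(2/3)·S^(1/2) = (1.486/0.015) × 82.34 × 2.632^(2/3) × 0.00044^(1/2) = 326.2 ft³/s

326 ft³/s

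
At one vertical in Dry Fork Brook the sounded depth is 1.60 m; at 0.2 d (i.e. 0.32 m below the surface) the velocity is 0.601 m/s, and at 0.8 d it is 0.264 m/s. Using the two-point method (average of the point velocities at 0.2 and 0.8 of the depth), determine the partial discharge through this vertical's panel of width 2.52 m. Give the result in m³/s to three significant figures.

v̄ = (0.601 + 0.264) / 2 = 0.4325 m/s
q = v̄ × d × w = 0.4325 × 1.60 × 2.52 = 1.744 m³/s

1.74 m³/s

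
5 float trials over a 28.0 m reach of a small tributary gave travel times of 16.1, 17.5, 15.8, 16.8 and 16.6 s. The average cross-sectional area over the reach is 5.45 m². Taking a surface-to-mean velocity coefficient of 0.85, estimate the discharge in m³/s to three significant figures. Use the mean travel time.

7.83 m³/s

t̄ = (16.1 + 17.5 + 15.8 + 16.8 + 16.6) / 5 = 16.56 s
v_surface = L / t̄ = 28.0 / 16.56 = 1.691 m/s
v_mean = 0.85 × 1.691 = 1.437 m/s
Q = A × v_mean = 5.45 × 1.437 = 7.833 m³/s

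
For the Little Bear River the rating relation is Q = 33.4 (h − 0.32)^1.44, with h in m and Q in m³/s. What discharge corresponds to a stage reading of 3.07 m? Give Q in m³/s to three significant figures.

143 m³/s

Q = 33.4 × (3.07 − 0.32)^1.44 = 33.4 × 2.75^1.44 = 143.3 m³/s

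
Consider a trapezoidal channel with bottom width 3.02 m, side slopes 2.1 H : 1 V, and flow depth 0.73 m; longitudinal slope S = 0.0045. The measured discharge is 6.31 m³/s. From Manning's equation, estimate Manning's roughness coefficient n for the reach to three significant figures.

A = (b + z·y)·y = (3.02 + 2.1×0.73)×0.73 = 3.324 m²
P = b + 2y√(1+z²) = 3.02 + 2×0.73×√(1+2.1²) = 6.416 m
R = A/P = 3.324/6.416 = 0.5180 m
n = (1/Q)·A·R^(2/3)·S^(1/2) = (1/6.31) × 3.324 × 0.6450 × 0.06708 = 0.02279

0.0228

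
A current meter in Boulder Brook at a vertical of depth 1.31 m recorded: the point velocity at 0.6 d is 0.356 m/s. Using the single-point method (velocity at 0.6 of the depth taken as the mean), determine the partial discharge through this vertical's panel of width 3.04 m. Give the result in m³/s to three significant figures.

1.42 m³/s

v̄ = v₀.₆ = 0.356 m/s
q = v̄ × d × w = 0.3560 × 1.31 × 3.04 = 1.418 m³/s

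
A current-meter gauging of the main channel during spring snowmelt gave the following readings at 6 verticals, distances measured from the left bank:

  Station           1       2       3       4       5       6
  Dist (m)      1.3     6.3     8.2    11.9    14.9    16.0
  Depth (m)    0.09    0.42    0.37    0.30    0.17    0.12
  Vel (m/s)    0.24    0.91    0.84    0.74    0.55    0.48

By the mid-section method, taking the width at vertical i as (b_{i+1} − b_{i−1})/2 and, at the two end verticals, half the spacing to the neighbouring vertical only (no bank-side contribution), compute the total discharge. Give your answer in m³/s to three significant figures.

3.21 m³/s

w_1 = (6.3 − 1.3)/2 = 2.5 m; q_1 = 0.24 × 0.09 × 2.5 = 0.05400 m³/s
w_2 = (8.2 − 1.3)/2 = 3.45 m; q_2 = 0.91 × 0.42 × 3.45 = 1.319 m³/s
w_3 = (11.9 − 6.3)/2 = 2.8 m; q_3 = 0.84 × 0.37 × 2.8 = 0.8702 m³/s
w_4 = (14.9 − 8.2)/2 = 3.35 m; q_4 = 0.74 × 0.30 × 3.35 = 0.7437 m³/s
w_5 = (16.0 − 11.9)/2 = 2.05 m; q_5 = 0.55 × 0.17 × 2.05 = 0.1917 m³/s
w_6 = (16.0 − 14.9)/2 = 0.55 m; q_6 = 0.48 × 0.12 × 0.55 = 0.03168 m³/s
Q = Σ qᵢ = 3.210 m³/s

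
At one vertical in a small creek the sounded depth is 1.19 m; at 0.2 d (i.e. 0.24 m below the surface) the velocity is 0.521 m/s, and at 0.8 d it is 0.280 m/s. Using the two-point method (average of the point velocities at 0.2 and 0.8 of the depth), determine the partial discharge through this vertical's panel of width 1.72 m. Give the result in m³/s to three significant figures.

v̄ = (0.521 + 0.280) / 2 = 0.4005 m/s
q = v̄ × d × w = 0.4005 × 1.19 × 1.72 = 0.8197 m³/s

0.820 m³/s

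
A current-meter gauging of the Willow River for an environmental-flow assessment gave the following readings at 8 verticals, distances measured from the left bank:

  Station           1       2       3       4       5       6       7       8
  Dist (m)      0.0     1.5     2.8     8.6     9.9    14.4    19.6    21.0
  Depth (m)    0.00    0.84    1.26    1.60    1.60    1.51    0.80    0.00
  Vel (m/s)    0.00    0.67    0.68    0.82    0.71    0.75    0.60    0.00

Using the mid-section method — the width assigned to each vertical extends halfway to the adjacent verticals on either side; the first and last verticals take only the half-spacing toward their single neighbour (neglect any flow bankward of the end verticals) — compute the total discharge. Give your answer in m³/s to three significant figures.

18.9 m³/s

w_2 = (2.8 − 0.0)/2 = 1.4 m; q_2 = 0.67 × 0.84 × 1.4 = 0.7879 m³/s
w_3 = (8.6 − 1.5)/2 = 3.55 m; q_3 = 0.68 × 1.26 × 3.55 = 3.042 m³/s
w_4 = (9.9 − 2.8)/2 = 3.55 m; q_4 = 0.82 × 1.60 × 3.55 = 4.658 m³/s
w_5 = (14.4 − 8.6)/2 = 2.9 m; q_5 = 0.71 × 1.60 × 2.9 = 3.294 m³/s
w_6 = (19.6 − 9.9)/2 = 4.85 m; q_6 = 0.75 × 1.51 × 4.85 = 5.493 m³/s
w_7 = (21.0 − 14.4)/2 = 3.3 m; q_7 = 0.60 × 0.80 × 3.3 = 1.584 m³/s
Stations 1, 8 contribute zero (depth or velocity is 0).
Q = Σ qᵢ = 18.86 m³/s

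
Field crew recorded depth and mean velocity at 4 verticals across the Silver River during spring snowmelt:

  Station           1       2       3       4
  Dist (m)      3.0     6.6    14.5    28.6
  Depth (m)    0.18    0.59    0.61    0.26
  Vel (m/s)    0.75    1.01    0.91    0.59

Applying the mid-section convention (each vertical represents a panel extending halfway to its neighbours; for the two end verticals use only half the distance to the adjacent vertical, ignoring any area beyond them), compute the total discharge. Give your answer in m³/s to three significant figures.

w_1 = (6.6 − 3.0)/2 = 1.8 m; q_1 = 0.75 × 0.18 × 1.8 = 0.2430 m³/s
w_2 = (14.5 − 3.0)/2 = 5.75 m; q_2 = 1.01 × 0.59 × 5.75 = 3.426 m³/s
w_3 = (28.6 − 6.6)/2 = 11 m; q_3 = 0.91 × 0.61 × 11 = 6.106 m³/s
w_4 = (28.6 − 14.5)/2 = 7.05 m; q_4 = 0.59 × 0.26 × 7.05 = 1.081 m³/s
Q = Σ qᵢ = 10.86 m³/s

10.9 m³/s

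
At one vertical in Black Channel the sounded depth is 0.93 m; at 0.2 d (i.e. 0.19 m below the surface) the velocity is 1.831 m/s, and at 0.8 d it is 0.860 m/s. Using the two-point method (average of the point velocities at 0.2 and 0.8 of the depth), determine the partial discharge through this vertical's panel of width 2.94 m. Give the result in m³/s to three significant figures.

v̄ = (1.831 + 0.860) / 2 = 1.346 m/s
q = v̄ × d × w = 1.346 × 0.93 × 2.94 = 3.679 m³/s

3.68 m³/s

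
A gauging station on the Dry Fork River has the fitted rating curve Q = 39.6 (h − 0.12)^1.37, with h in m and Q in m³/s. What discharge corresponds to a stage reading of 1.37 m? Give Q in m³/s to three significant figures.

53.8 m³/s

Q = 39.6 × (1.37 − 0.12)^1.37 = 39.6 × 1.25^1.37 = 53.76 m³/s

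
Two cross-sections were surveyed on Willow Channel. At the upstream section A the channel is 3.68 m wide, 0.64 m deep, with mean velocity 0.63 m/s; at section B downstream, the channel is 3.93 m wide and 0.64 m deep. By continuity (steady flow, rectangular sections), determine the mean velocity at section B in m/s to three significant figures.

0.590 m/s

Q = A₁V₁ = (3.68×0.64) × 0.63 = 1.484 m³/s
A₂ = 3.93 × 0.64 = 2.515 m²
V₂ = Q/A₂ = 1.484/2.515 = 0.5899 m/s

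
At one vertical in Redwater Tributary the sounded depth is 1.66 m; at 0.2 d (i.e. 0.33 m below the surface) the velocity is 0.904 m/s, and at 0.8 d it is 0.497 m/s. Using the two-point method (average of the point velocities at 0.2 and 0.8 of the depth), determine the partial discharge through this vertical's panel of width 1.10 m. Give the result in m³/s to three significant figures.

1.28 m³/s

v̄ = (0.904 + 0.497) / 2 = 0.7005 m/s
q = v̄ × d × w = 0.7005 × 1.66 × 1.10 = 1.279 m³/s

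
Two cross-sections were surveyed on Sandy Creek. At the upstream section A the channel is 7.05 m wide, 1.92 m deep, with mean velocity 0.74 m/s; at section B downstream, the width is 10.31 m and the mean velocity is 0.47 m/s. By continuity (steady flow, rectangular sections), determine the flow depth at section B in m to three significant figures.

2.07 m

Q = A₁V₁ = (7.05×1.92) × 0.74 = 10.02 m³/s
d₂ = Q/(b₂ V₂) = 10.02/(10.31×0.47) = 2.067 m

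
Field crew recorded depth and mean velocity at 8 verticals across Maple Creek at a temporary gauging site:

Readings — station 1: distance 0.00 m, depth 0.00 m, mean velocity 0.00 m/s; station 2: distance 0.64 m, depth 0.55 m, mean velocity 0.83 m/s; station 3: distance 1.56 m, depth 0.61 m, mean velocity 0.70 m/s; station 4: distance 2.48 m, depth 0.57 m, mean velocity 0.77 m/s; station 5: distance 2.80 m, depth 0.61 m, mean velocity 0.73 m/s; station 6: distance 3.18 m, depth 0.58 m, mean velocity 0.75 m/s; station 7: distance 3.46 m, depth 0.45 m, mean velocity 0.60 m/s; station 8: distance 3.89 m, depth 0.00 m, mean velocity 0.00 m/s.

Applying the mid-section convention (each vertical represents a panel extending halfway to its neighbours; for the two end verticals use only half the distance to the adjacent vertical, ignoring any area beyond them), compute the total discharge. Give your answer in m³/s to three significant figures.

w_2 = (1.56 − 0.00)/2 = 0.78 m; q_2 = 0.83 × 0.55 × 0.78 = 0.3561 m³/s
w_3 = (2.48 − 0.64)/2 = 0.92 m; q_3 = 0.70 × 0.61 × 0.92 = 0.3928 m³/s
w_4 = (2.80 − 1.56)/2 = 0.62 m; q_4 = 0.77 × 0.57 × 0.62 = 0.2721 m³/s
w_5 = (3.18 − 2.48)/2 = 0.35 m; q_5 = 0.73 × 0.61 × 0.35 = 0.1559 m³/s
w_6 = (3.46 − 2.80)/2 = 0.33 m; q_6 = 0.75 × 0.58 × 0.33 = 0.1436 m³/s
w_7 = (3.89 − 3.18)/2 = 0.355 m; q_7 = 0.60 × 0.45 × 0.355 = 0.09585 m³/s
Stations 1, 8 contribute zero (depth or velocity is 0).
Q = Σ qᵢ = 1.416 m³/s

1.42 m³/s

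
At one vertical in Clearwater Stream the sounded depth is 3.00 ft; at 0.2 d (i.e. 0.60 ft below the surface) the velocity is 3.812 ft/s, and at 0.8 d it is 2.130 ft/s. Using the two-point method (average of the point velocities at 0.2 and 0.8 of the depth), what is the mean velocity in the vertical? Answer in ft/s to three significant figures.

v̄ = (3.812 + 2.130) / 2 = 2.971 ft/s

2.97 ft/s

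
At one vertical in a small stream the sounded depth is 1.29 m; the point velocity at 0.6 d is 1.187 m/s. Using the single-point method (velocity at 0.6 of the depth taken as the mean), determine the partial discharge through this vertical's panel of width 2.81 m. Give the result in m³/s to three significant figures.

v̄ = v₀.₆ = 1.187 m/s
q = v̄ × d × w = 1.187 × 1.29 × 2.81 = 4.303 m³/s

4.30 m³/s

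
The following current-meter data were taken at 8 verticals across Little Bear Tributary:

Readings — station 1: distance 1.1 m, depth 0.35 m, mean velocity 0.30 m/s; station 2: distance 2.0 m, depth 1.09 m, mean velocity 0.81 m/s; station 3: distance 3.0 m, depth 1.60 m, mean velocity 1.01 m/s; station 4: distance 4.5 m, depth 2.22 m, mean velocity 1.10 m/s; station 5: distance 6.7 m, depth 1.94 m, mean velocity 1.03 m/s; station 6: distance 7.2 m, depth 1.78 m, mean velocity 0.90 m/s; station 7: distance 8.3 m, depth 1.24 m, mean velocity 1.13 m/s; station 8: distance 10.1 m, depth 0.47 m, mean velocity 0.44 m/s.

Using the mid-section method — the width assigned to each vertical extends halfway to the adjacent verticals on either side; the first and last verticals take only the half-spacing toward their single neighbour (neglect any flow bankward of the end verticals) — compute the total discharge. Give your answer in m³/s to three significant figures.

w_1 = (2.0 − 1.1)/2 = 0.45 m; q_1 = 0.30 × 0.35 × 0.45 = 0.04725 m³/s
w_2 = (3.0 − 1.1)/2 = 0.95 m; q_2 = 0.81 × 1.09 × 0.95 = 0.8388 m³/s
w_3 = (4.5 − 2.0)/2 = 1.25 m; q_3 = 1.01 × 1.60 × 1.25 = 2.020 m³/s
w_4 = (6.7 − 3.0)/2 = 1.85 m; q_4 = 1.10 × 2.22 × 1.85 = 4.518 m³/s
w_5 = (7.2 − 4.5)/2 = 1.35 m; q_5 = 1.03 × 1.94 × 1.35 = 2.698 m³/s
w_6 = (8.3 − 6.7)/2 = 0.8 m; q_6 = 0.90 × 1.78 × 0.8 = 1.282 m³/s
w_7 = (10.1 − 7.2)/2 = 1.45 m; q_7 = 1.13 × 1.24 × 1.45 = 2.032 m³/s
w_8 = (10.1 − 8.3)/2 = 0.9 m; q_8 = 0.44 × 0.47 × 0.9 = 0.1861 m³/s
Q = Σ qᵢ = 13.62 m³/s

13.6 m³/s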